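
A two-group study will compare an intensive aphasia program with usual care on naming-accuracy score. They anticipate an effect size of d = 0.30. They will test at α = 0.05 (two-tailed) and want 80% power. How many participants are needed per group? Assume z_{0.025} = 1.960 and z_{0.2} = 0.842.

For two independent groups with equal n: n = 2·((z_{α/2} + z_β) / d)².
z_{α/2} + z_β = 1.960 + 0.842 = 2.802.
n = 2 × (2.802 / 0.30)² = 2 × 9.340² = 2 × 87.24 = 174.5.
Round up to the next whole participant.

n = 175 per group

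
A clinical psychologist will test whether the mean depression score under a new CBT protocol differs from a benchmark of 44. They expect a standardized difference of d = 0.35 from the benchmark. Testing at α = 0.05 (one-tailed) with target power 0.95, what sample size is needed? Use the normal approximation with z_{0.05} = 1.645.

For a one-sample test: n = ((z_{α} + z_β) / d)².
z_{α} + z_β = 1.645 + 1.645 = 3.290.
n = (3.290 / 0.35)² = 9.400² = 88.36.
Round up.

n = 89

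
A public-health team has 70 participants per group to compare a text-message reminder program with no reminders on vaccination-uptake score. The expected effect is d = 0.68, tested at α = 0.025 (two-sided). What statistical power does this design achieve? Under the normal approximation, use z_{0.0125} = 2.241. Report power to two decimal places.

For two equal groups, power = Φ(d·√(n/2) − z_{α/2}).
d·√(n/2) = 0.68 × √(70/2) = 0.68 × 5.916 = 4.023.
z_β = 4.023 − 2.241 = 1.782.
Power = Φ(1.782) = 0.963.

power ≈ 0.96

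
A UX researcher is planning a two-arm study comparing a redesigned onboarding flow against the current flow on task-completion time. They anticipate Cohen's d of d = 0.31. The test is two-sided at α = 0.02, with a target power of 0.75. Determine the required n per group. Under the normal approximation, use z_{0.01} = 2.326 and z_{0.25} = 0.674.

n = 188 per group

For two independent groups with equal n: n = 2·((z_{α/2} + z_β) / d)².
z_{α/2} + z_β = 2.326 + 0.674 = 3.000.
n = 2 × (3.000 / 0.31)² = 2 × 9.677² = 2 × 93.65 = 187.3.
Round up to the next whole participant.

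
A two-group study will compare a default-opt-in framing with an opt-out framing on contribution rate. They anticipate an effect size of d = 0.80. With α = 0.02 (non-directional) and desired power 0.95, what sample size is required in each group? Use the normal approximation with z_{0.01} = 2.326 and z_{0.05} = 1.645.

For two independent groups with equal n: n = 2·((z_{α/2} + z_β) / d)².
z_{α/2} + z_β = 2.326 + 1.645 = 3.971.
n = 2 × (3.971 / 0.80)² = 2 × 4.964² = 2 × 24.64 = 49.3.
Round up to the next whole participant.

n = 50 per group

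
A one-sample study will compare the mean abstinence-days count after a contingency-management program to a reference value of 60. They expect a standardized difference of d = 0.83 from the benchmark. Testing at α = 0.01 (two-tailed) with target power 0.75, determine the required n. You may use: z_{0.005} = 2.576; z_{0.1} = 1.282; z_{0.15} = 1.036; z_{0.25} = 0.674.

For a one-sample test: n = ((z_{α/2} + z_β) / d)².
z_{α/2} + z_β = 2.576 + 0.674 = 3.250.
n = (3.250 / 0.83)² = 3.916² = 15.33.
Round up.

n = 16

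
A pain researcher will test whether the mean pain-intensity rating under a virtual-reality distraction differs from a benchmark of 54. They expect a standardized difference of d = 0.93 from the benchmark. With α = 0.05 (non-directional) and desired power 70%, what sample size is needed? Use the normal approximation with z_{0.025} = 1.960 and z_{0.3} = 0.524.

For a one-sample test: n = ((z_{α/2} + z_β) / d)².
z_{α/2} + z_β = 1.960 + 0.524 = 2.484.
n = (2.484 / 0.93)² = 2.671² = 7.13.
Round up.

n = 8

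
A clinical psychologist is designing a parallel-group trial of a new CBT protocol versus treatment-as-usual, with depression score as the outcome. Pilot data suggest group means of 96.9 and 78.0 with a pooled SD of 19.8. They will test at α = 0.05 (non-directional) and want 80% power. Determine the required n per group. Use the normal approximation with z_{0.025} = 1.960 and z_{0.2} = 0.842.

Cohen's d = |M₁ − M₂| / SD_pooled = |96.9 − 78.0| / 19.8 = 18.9 / 19.8 = 0.955.
For two independent groups with equal n: n = 2·((z_{α/2} + z_β) / d)².
z_{α/2} + z_β = 1.960 + 0.842 = 2.802.
n = 2 × (2.802 / 0.955)² = 2 × 2.934² = 2 × 8.61 = 17.2.
Round up to the next whole participant.

n = 18 per group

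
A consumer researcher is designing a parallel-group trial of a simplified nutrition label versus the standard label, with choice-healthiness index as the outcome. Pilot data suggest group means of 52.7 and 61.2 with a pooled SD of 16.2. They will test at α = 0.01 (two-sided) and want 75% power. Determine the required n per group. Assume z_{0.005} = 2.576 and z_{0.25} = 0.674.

n = 77 per group

Cohen's d = |M₁ − M₂| / SD_pooled = |52.7 − 61.2| / 16.2 = 8.5 / 16.2 = 0.525.
For two independent groups with equal n: n = 2·((z_{α/2} + z_β) / d)².
z_{α/2} + z_β = 2.576 + 0.674 = 3.250.
n = 2 × (3.250 / 0.525)² = 2 × 6.190² = 2 × 38.32 = 76.6.
Round up to the next whole participant.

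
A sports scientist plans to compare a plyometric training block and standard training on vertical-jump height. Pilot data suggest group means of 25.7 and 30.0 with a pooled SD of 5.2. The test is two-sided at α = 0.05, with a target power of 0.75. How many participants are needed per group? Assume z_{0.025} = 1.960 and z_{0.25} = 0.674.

Cohen's d = |M₁ − M₂| / SD_pooled = |25.7 − 30.0| / 5.2 = 4.3 / 5.2 = 0.827.
For two independent groups with equal n: n = 2·((z_{α/2} + z_β) / d)².
z_{α/2} + z_β = 1.960 + 0.674 = 2.634.
n = 2 × (2.634 / 0.827)² = 2 × 3.185² = 2 × 10.14 = 20.3.
Round up to the next whole participant.

n = 21 per group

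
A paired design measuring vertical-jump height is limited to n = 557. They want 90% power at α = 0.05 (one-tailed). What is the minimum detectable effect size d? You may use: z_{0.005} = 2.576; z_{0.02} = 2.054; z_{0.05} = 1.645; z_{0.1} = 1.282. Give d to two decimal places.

For a single sample (or paired design) of n = 557: d_min = (z_{α} + z_β)/√n.
z-sum = 1.645 + 1.282 = 2.927.
d_min = 2.927 / √557 = 2.927 / 23.601 = 0.124.

d_min ≈ 0.12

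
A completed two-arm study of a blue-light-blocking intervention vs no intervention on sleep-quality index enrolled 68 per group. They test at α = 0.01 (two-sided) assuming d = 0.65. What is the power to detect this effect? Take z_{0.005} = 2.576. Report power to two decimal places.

power ≈ 0.89

For two equal groups, power = Φ(d·√(n/2) − z_{α/2}).
d·√(n/2) = 0.65 × √(68/2) = 0.65 × 5.831 = 3.790.
z_β = 3.790 − 2.576 = 1.214.
Power = Φ(1.214) = 0.888.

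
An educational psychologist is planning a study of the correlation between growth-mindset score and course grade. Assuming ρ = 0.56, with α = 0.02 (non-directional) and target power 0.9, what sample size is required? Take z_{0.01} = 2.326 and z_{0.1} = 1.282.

Fisher's z: C = ½·ln((1+r)/(1−r)) = ½·ln(3.5455) = 0.6328.
n = ((z_{α/2} + z_β)/C)² + 3.
(2.326 + 1.282) / 0.6328 = 3.608 / 0.6328 = 5.702.
n = 5.702² + 3 = 32.51 + 3 = 35.5.
Round up.

n = 36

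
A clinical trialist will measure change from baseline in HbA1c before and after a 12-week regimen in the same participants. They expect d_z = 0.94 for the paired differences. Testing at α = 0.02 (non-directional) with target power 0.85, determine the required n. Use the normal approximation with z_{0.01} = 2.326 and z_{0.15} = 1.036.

n = 13 pairs

For a paired (one-sample on differences) test: n = ((z_{α/2} + z_β) / d)².
z_{α/2} + z_β = 2.326 + 1.036 = 3.362.
n = (3.362 / 0.94)² = 3.577² = 12.79.
Round up.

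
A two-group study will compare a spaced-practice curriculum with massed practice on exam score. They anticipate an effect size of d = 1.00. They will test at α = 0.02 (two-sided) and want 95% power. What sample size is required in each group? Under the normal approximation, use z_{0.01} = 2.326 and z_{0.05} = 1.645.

For two independent groups with equal n: n = 2·((z_{α/2} + z_β) / d)².
z_{α/2} + z_β = 2.326 + 1.645 = 3.971.
n = 2 × (3.971 / 1.00)² = 2 × 3.971² = 2 × 15.77 = 31.5.
Round up to the next whole participant.

n = 32 per group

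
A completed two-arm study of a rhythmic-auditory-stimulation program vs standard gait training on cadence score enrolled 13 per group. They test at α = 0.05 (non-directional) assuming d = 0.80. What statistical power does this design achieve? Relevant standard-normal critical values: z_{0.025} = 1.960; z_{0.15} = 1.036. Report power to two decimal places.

power ≈ 0.53

For two equal groups, power = Φ(d·√(n/2) − z_{α/2}).
d·√(n/2) = 0.80 × √(13/2) = 0.80 × 2.550 = 2.040.
z_β = 2.040 − 1.960 = 0.080.
Power = Φ(0.080) = 0.532.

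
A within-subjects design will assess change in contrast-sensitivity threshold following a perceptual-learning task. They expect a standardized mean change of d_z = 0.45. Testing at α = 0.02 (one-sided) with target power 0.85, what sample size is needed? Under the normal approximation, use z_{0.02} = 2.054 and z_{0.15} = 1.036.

n = 48 pairs

For a paired (one-sample on differences) test: n = ((z_{α} + z_β) / d)².
z_{α} + z_β = 2.054 + 1.036 = 3.090.
n = (3.090 / 0.45)² = 6.867² = 47.15.
Round up.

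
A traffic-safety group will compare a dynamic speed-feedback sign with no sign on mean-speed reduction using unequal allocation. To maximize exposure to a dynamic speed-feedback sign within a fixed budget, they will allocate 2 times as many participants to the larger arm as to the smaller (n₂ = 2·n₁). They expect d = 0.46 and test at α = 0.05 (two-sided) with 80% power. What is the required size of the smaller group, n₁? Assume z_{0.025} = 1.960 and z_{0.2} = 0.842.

With allocation ratio k = n₂/n₁ = 2, Var(x̄₁−x̄₂) = σ²(1/n₁ + 1/(k·n₁)) = σ²·(k+1)/(k·n₁).
So n₁ = (1 + 1/k)·((z_{α/2} + z_β)/d)² = 1.500 × (2.802/0.46)².
n₁ = 1.500 × 37.10 = 55.7.
Round up: n₁ = 56, giving n₂ = 2 × 56 = 112.

n₁ = 56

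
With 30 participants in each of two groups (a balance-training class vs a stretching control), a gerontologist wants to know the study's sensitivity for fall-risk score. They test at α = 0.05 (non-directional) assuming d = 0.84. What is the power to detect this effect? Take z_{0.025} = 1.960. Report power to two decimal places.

power ≈ 0.90

For two equal groups, power = Φ(d·√(n/2) − z_{α/2}).
d·√(n/2) = 0.84 × √(30/2) = 0.84 × 3.873 = 3.253.
z_β = 3.253 − 1.960 = 1.293.
Power = Φ(1.293) = 0.902.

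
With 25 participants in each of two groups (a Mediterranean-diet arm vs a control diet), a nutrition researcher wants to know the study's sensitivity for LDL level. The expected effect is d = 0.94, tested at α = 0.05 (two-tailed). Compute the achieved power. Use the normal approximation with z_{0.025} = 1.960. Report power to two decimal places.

For two equal groups, power = Φ(d·√(n/2) − z_{α/2}).
d·√(n/2) = 0.94 × √(25/2) = 0.94 × 3.536 = 3.323.
z_β = 3.323 − 1.960 = 1.363.
Power = Φ(1.363) = 0.914.

power ≈ 0.91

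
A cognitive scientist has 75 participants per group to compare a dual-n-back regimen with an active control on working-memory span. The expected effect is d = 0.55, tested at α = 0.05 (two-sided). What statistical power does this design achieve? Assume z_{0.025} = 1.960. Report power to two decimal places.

For two equal groups, power = Φ(d·√(n/2) − z_{α/2}).
d·√(n/2) = 0.55 × √(75/2) = 0.55 × 6.124 = 3.368.
z_β = 3.368 − 1.960 = 1.408.
Power = Φ(1.408) = 0.920.

power ≈ 0.92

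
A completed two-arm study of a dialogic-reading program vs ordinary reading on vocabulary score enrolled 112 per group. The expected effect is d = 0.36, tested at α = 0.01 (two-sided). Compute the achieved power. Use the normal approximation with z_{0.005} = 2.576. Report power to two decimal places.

For two equal groups, power = Φ(d·√(n/2) − z_{α/2}).
d·√(n/2) = 0.36 × √(112/2) = 0.36 × 7.483 = 2.694.
z_β = 2.694 − 2.576 = 0.118.
Power = Φ(0.118) = 0.547.

power ≈ 0.55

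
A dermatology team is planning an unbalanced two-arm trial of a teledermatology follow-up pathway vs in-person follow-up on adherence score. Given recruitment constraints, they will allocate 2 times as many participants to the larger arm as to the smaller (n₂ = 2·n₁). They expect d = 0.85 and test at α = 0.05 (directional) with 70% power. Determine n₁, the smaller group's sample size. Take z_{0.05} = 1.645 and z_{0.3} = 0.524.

With allocation ratio k = n₂/n₁ = 2, Var(x̄₁−x̄₂) = σ²(1/n₁ + 1/(k·n₁)) = σ²·(k+1)/(k·n₁).
So n₁ = (1 + 1/k)·((z_{α} + z_β)/d)² = 1.500 × (2.169/0.85)².
n₁ = 1.500 × 6.51 = 9.8.
Round up: n₁ = 10, giving n₂ = 2 × 10 = 20.

n₁ = 10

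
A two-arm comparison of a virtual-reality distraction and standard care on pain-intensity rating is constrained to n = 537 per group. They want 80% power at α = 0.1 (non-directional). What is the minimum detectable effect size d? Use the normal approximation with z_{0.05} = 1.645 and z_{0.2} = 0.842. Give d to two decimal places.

For two independent groups of n = 537 each: d_min = (z_{α/2} + z_β)·√(2/n).
z-sum = 1.645 + 0.842 = 2.487.
d_min = 2.487 × √(2/537) = 2.487 × 0.0610 = 0.152.

d_min ≈ 0.15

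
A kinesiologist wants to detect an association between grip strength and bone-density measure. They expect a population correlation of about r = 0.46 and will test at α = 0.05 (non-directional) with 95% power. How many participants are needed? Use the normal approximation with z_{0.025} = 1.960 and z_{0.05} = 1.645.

Fisher's z: C = ½·ln((1+r)/(1−r)) = ½·ln(2.7037) = 0.4973.
n = ((z_{α/2} + z_β)/C)² + 3.
(1.960 + 1.645) / 0.4973 = 3.605 / 0.4973 = 7.249.
n = 7.249² + 3 = 52.55 + 3 = 55.6.
Round up.

n = 56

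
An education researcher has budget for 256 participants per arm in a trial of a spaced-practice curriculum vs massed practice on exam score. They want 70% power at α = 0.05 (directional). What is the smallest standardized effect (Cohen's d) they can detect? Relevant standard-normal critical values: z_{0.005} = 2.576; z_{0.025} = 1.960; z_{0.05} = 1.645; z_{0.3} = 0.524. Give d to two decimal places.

d_min ≈ 0.19

For two independent groups of n = 256 each: d_min = (z_{α} + z_β)·√(2/n).
z-sum = 1.645 + 0.524 = 2.169.
d_min = 2.169 × √(2/256) = 2.169 × 0.0884 = 0.192.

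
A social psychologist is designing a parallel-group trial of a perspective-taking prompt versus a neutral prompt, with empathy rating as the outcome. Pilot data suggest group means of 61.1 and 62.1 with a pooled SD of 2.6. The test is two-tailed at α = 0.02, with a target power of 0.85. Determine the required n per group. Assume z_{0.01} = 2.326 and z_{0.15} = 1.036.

Cohen's d = |M₁ − M₂| / SD_pooled = |61.1 − 62.1| / 2.6 = 1.0 / 2.6 = 0.385.
For two independent groups with equal n: n = 2·((z_{α/2} + z_β) / d)².
z_{α/2} + z_β = 2.326 + 1.036 = 3.362.
n = 2 × (3.362 / 0.385)² = 2 × 8.732² = 2 × 76.26 = 152.5.
Round up to the next whole participant.

n = 153 per group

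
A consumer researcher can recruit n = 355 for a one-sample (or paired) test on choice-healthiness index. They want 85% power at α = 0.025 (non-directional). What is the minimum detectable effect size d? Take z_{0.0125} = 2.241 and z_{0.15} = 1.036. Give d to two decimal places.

For a single sample (or paired design) of n = 355: d_min = (z_{α/2} + z_β)/√n.
z-sum = 2.241 + 1.036 = 3.277.
d_min = 3.277 / √355 = 3.277 / 18.841 = 0.174.

d_min ≈ 0.17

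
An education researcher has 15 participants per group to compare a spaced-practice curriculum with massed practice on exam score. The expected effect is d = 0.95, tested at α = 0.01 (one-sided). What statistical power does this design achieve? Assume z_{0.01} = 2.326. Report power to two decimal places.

power ≈ 0.61

For two equal groups, power = Φ(d·√(n/2) − z_{α}).
d·√(n/2) = 0.95 × √(15/2) = 0.95 × 2.739 = 2.602.
z_β = 2.602 − 2.326 = 0.276.
Power = Φ(0.276) = 0.609.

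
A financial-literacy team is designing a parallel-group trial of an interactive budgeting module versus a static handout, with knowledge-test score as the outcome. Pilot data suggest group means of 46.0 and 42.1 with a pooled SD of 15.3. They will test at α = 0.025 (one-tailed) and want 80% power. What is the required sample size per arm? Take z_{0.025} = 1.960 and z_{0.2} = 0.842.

Cohen's d = |M₁ − M₂| / SD_pooled = |46.0 − 42.1| / 15.3 = 3.9 / 15.3 = 0.255.
For two independent groups with equal n: n = 2·((z_{α} + z_β) / d)².
z_{α} + z_β = 1.960 + 0.842 = 2.802.
n = 2 × (2.802 / 0.255)² = 2 × 10.988² = 2 × 120.74 = 241.5.
Round up to the next whole participant.

n = 242 per group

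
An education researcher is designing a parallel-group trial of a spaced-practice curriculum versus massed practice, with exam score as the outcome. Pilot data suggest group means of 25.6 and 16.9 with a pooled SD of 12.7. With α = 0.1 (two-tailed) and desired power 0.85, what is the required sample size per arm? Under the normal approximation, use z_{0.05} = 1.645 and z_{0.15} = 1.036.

Cohen's d = |M₁ − M₂| / SD_pooled = |25.6 − 16.9| / 12.7 = 8.7 / 12.7 = 0.685.
For two independent groups with equal n: n = 2·((z_{α/2} + z_β) / d)².
z_{α/2} + z_β = 1.645 + 1.036 = 2.681.
n = 2 × (2.681 / 0.685)² = 2 × 3.914² = 2 × 15.32 = 30.6.
Round up to the next whole participant.

n = 31 per group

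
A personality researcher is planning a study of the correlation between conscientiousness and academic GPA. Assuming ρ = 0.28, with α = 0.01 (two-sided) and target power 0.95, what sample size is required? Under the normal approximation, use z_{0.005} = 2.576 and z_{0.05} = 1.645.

n = 219

Fisher's z: C = ½·ln((1+r)/(1−r)) = ½·ln(1.7778) = 0.2877.
n = ((z_{α/2} + z_β)/C)² + 3.
(2.576 + 1.645) / 0.2877 = 4.221 / 0.2877 = 14.672.
n = 14.672² + 3 = 215.25 + 3 = 218.3.
Round up.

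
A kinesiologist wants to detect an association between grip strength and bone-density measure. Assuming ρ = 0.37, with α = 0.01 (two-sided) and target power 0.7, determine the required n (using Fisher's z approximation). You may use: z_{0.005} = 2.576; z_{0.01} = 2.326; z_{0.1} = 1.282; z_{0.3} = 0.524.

n = 67

Fisher's z: C = ½·ln((1+r)/(1−r)) = ½·ln(2.1746) = 0.3884.
n = ((z_{α/2} + z_β)/C)² + 3.
(2.576 + 0.524) / 0.3884 = 3.100 / 0.3884 = 7.981.
n = 7.981² + 3 = 63.70 + 3 = 66.7.
Round up.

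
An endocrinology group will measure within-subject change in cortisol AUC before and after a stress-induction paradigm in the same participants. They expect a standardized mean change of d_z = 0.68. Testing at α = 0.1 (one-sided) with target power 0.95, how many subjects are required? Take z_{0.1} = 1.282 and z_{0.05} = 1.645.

For a paired (one-sample on differences) test: n = ((z_{α} + z_β) / d)².
z_{α} + z_β = 1.282 + 1.645 = 2.927.
n = (2.927 / 0.68)² = 4.304² = 18.53.
Round up.

n = 19 pairs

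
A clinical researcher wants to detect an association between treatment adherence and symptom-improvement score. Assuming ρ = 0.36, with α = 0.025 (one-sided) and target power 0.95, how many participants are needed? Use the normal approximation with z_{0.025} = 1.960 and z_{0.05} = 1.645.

n = 95

Fisher's z: C = ½·ln((1+r)/(1−r)) = ½·ln(2.1250) = 0.3769.
n = ((z_{α} + z_β)/C)² + 3.
(1.960 + 1.645) / 0.3769 = 3.605 / 0.3769 = 9.565.
n = 9.565² + 3 = 91.49 + 3 = 94.5.
Round up.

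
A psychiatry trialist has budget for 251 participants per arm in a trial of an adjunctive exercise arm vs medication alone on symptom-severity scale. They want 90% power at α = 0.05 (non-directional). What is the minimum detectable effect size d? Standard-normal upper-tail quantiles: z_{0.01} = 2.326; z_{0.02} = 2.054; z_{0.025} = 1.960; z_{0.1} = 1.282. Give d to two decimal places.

d_min ≈ 0.29

For two independent groups of n = 251 each: d_min = (z_{α/2} + z_β)·√(2/n).
z-sum = 1.960 + 1.282 = 3.242.
d_min = 3.242 × √(2/251) = 3.242 × 0.0893 = 0.289.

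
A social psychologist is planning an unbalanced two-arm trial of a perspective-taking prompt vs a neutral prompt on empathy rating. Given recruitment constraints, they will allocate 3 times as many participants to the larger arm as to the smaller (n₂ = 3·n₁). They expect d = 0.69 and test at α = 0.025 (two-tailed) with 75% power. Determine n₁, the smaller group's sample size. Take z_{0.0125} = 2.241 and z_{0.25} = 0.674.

With allocation ratio k = n₂/n₁ = 3, Var(x̄₁−x̄₂) = σ²(1/n₁ + 1/(k·n₁)) = σ²·(k+1)/(k·n₁).
So n₁ = (1 + 1/k)·((z_{α/2} + z_β)/d)² = 1.333 × (2.915/0.69)².
n₁ = 1.333 × 17.85 = 23.8.
Round up: n₁ = 24, giving n₂ = 3 × 24 = 72.

n₁ = 24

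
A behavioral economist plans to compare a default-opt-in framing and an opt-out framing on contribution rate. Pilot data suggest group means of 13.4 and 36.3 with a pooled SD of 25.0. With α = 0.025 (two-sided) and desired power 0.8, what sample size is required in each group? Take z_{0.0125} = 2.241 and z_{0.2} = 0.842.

n = 23 per group

Cohen's d = |M₁ − M₂| / SD_pooled = |13.4 − 36.3| / 25.0 = 22.9 / 25.0 = 0.916.
For two independent groups with equal n: n = 2·((z_{α/2} + z_β) / d)².
z_{α/2} + z_β = 2.241 + 0.842 = 3.083.
n = 2 × (3.083 / 0.916)² = 2 × 3.366² = 2 × 11.33 = 22.7.
Round up to the next whole participant.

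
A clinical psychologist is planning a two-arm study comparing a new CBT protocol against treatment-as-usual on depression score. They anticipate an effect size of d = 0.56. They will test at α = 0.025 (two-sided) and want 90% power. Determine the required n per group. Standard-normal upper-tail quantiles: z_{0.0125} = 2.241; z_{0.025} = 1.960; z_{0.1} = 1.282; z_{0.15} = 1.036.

For two independent groups with equal n: n = 2·((z_{α/2} + z_β) / d)².
z_{α/2} + z_β = 2.241 + 1.282 = 3.523.
n = 2 × (3.523 / 0.56)² = 2 × 6.291² = 2 × 39.58 = 79.2.
Round up to the next whole participant.

n = 80 per group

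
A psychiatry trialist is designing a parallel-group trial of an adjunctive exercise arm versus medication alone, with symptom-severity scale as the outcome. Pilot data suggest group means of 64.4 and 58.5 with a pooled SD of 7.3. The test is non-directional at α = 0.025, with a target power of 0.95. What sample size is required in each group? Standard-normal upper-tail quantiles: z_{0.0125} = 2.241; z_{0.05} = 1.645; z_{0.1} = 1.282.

Cohen's d = |M₁ − M₂| / SD_pooled = |64.4 − 58.5| / 7.3 = 5.9 / 7.3 = 0.808.
For two independent groups with equal n: n = 2·((z_{α/2} + z_β) / d)².
z_{α/2} + z_β = 2.241 + 1.645 = 3.886.
n = 2 × (3.886 / 0.808)² = 2 × 4.809² = 2 × 23.13 = 46.3.
Round up to the next whole participant.

n = 47 per group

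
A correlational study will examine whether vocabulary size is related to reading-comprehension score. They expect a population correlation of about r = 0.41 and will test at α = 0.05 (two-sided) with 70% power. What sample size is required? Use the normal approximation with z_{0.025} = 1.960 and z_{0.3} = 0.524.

Fisher's z: C = ½·ln((1+r)/(1−r)) = ½·ln(2.3898) = 0.4356.
n = ((z_{α/2} + z_β)/C)² + 3.
(1.960 + 0.524) / 0.4356 = 2.484 / 0.4356 = 5.702.
n = 5.702² + 3 = 32.52 + 3 = 35.5.
Round up.

n = 36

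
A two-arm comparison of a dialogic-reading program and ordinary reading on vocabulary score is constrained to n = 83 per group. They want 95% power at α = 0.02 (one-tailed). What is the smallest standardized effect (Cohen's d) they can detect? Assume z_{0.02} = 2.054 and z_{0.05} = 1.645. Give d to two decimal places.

d_min ≈ 0.57

For two independent groups of n = 83 each: d_min = (z_{α} + z_β)·√(2/n).
z-sum = 2.054 + 1.645 = 3.699.
d_min = 3.699 × √(2/83) = 3.699 × 0.1552 = 0.574.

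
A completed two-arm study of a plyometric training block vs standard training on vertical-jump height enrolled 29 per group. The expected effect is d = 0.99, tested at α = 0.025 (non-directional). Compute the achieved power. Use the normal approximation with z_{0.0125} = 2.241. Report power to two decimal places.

power ≈ 0.94

For two equal groups, power = Φ(d·√(n/2) − z_{α/2}).
d·√(n/2) = 0.99 × √(29/2) = 0.99 × 3.808 = 3.770.
z_β = 3.770 − 2.241 = 1.529.
Power = Φ(1.529) = 0.937.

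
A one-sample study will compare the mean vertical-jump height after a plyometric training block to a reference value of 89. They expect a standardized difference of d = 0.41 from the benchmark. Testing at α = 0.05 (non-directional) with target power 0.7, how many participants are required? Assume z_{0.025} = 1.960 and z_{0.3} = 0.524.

For a one-sample test: n = ((z_{α/2} + z_β) / d)².
z_{α/2} + z_β = 1.960 + 0.524 = 2.484.
n = (2.484 / 0.41)² = 6.059² = 36.71.
Round up.

n = 37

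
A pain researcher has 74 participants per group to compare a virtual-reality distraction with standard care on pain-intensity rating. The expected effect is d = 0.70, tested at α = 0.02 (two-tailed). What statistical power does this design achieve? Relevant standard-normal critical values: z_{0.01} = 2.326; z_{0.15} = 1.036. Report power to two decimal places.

power ≈ 0.97

For two equal groups, power = Φ(d·√(n/2) − z_{α/2}).
d·√(n/2) = 0.70 × √(74/2) = 0.70 × 6.083 = 4.258.
z_β = 4.258 − 2.326 = 1.932.
Power = Φ(1.932) = 0.973.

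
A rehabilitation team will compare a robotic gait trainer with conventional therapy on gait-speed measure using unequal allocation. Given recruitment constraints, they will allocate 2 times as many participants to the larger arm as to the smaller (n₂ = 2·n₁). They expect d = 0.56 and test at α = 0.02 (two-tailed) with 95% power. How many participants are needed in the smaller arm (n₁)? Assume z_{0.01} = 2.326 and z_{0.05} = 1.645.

n₁ = 76

With allocation ratio k = n₂/n₁ = 2, Var(x̄₁−x̄₂) = σ²(1/n₁ + 1/(k·n₁)) = σ²·(k+1)/(k·n₁).
So n₁ = (1 + 1/k)·((z_{α/2} + z_β)/d)² = 1.500 × (3.971/0.56)².
n₁ = 1.500 × 50.28 = 75.4.
Round up: n₁ = 76, giving n₂ = 2 × 76 = 152.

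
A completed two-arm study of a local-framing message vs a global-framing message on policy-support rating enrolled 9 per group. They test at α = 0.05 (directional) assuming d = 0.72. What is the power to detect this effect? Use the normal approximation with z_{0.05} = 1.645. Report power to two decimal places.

power ≈ 0.45

For two equal groups, power = Φ(d·√(n/2) − z_{α}).
d·√(n/2) = 0.72 × √(9/2) = 0.72 × 2.121 = 1.527.
z_β = 1.527 − 1.645 = -0.118.
Power = Φ(-0.118) = 0.453.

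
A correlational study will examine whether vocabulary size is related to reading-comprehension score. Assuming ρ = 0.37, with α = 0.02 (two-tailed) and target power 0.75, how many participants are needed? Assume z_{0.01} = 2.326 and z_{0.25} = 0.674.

n = 63

Fisher's z: C = ½·ln((1+r)/(1−r)) = ½·ln(2.1746) = 0.3884.
n = ((z_{α/2} + z_β)/C)² + 3.
(2.326 + 0.674) / 0.3884 = 3.000 / 0.3884 = 7.724.
n = 7.724² + 3 = 59.66 + 3 = 62.7.
Round up.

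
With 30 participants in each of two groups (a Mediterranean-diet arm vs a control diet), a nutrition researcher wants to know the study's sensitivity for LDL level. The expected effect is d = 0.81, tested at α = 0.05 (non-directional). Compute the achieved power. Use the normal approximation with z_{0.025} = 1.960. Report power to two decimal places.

power ≈ 0.88

For two equal groups, power = Φ(d·√(n/2) − z_{α/2}).
d·√(n/2) = 0.81 × √(30/2) = 0.81 × 3.873 = 3.137.
z_β = 3.137 − 1.960 = 1.177.
Power = Φ(1.177) = 0.880.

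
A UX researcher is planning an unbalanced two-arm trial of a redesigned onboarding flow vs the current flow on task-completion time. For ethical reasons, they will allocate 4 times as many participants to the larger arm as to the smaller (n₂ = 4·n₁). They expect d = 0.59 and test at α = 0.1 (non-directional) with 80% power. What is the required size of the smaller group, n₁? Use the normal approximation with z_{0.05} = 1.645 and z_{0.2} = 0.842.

n₁ = 23

With allocation ratio k = n₂/n₁ = 4, Var(x̄₁−x̄₂) = σ²(1/n₁ + 1/(k·n₁)) = σ²·(k+1)/(k·n₁).
So n₁ = (1 + 1/k)·((z_{α/2} + z_β)/d)² = 1.250 × (2.487/0.59)².
n₁ = 1.250 × 17.77 = 22.2.
Round up: n₁ = 23, giving n₂ = 4 × 23 = 92.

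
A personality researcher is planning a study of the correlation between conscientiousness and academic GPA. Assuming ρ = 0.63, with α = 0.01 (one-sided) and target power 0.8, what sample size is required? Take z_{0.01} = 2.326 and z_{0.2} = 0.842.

n = 22

Fisher's z: C = ½·ln((1+r)/(1−r)) = ½·ln(4.4054) = 0.7414.
n = ((z_{α} + z_β)/C)² + 3.
(2.326 + 0.842) / 0.7414 = 3.168 / 0.7414 = 4.273.
n = 4.273² + 3 = 18.26 + 3 = 21.3.
Round up.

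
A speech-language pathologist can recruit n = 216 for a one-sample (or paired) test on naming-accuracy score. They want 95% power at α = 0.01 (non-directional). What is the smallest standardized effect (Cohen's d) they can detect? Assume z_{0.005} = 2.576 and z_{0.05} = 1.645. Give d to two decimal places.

d_min ≈ 0.29

For a single sample (or paired design) of n = 216: d_min = (z_{α/2} + z_β)/√n.
z-sum = 2.576 + 1.645 = 4.221.
d_min = 4.221 / √216 = 4.221 / 14.697 = 0.287.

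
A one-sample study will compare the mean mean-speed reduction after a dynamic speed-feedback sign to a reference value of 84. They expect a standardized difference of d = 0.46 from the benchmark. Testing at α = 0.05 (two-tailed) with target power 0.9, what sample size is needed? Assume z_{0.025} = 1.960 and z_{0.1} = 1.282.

For a one-sample test: n = ((z_{α/2} + z_β) / d)².
z_{α/2} + z_β = 1.960 + 1.282 = 3.242.
n = (3.242 / 0.46)² = 7.048² = 49.67.
Round up.

n = 50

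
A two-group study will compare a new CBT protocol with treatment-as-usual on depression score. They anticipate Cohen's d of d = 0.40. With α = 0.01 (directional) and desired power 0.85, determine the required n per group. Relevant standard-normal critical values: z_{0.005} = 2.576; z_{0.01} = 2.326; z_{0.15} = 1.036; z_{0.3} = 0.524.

n = 142 per group

For two independent groups with equal n: n = 2·((z_{α} + z_β) / d)².
z_{α} + z_β = 2.326 + 1.036 = 3.362.
n = 2 × (3.362 / 0.40)² = 2 × 8.405² = 2 × 70.64 = 141.3.
Round up to the next whole participant.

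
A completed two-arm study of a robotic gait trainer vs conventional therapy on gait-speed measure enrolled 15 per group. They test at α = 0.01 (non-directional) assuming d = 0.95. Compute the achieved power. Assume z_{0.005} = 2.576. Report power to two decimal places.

For two equal groups, power = Φ(d·√(n/2) − z_{α/2}).
d·√(n/2) = 0.95 × √(15/2) = 0.95 × 2.739 = 2.602.
z_β = 2.602 − 2.576 = 0.026.
Power = Φ(0.026) = 0.510.

power ≈ 0.51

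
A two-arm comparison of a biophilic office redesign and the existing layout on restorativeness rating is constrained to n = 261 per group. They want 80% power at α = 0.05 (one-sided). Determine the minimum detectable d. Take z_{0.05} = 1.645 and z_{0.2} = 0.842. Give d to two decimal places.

For two independent groups of n = 261 each: d_min = (z_{α} + z_β)·√(2/n).
z-sum = 1.645 + 0.842 = 2.487.
d_min = 2.487 × √(2/261) = 2.487 × 0.0875 = 0.218.

d_min ≈ 0.22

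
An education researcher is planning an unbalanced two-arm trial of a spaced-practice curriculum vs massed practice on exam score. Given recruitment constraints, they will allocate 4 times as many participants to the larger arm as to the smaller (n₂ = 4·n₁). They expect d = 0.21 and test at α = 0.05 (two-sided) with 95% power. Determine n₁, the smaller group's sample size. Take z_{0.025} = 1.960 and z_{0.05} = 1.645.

n₁ = 369

With allocation ratio k = n₂/n₁ = 4, Var(x̄₁−x̄₂) = σ²(1/n₁ + 1/(k·n₁)) = σ²·(k+1)/(k·n₁).
So n₁ = (1 + 1/k)·((z_{α/2} + z_β)/d)² = 1.250 × (3.605/0.21)².
n₁ = 1.250 × 294.69 = 368.4.
Round up: n₁ = 369, giving n₂ = 4 × 369 = 1476.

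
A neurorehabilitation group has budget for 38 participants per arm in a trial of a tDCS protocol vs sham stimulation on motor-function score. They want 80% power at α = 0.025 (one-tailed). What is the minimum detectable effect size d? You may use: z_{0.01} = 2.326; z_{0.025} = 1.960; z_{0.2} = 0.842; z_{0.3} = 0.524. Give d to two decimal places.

d_min ≈ 0.64

For two independent groups of n = 38 each: d_min = (z_{α} + z_β)·√(2/n).
z-sum = 1.960 + 0.842 = 2.802.
d_min = 2.802 × √(2/38) = 2.802 × 0.2294 = 0.643.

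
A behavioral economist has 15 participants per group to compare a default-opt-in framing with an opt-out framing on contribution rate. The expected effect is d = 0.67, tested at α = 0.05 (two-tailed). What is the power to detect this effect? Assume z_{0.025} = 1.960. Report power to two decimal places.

For two equal groups, power = Φ(d·√(n/2) − z_{α/2}).
d·√(n/2) = 0.67 × √(15/2) = 0.67 × 2.739 = 1.835.
z_β = 1.835 − 1.960 = -0.125.
Power = Φ(-0.125) = 0.450.

power ≈ 0.45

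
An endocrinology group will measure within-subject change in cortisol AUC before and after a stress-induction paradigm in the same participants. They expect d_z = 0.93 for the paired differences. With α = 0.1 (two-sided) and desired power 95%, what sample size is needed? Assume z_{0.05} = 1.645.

For a paired (one-sample on differences) test: n = ((z_{α/2} + z_β) / d)².
z_{α/2} + z_β = 1.645 + 1.645 = 3.290.
n = (3.290 / 0.93)² = 3.538² = 12.51.
Round up.

n = 13 pairs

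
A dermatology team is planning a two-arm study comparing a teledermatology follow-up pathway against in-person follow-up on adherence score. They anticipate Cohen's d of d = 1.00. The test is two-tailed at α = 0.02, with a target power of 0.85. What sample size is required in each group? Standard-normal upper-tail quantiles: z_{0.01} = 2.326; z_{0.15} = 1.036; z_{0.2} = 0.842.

n = 23 per group

For two independent groups with equal n: n = 2·((z_{α/2} + z_β) / d)².
z_{α/2} + z_β = 2.326 + 1.036 = 3.362.
n = 2 × (3.362 / 1.00)² = 2 × 3.362² = 2 × 11.30 = 22.6.
Round up to the next whole participant.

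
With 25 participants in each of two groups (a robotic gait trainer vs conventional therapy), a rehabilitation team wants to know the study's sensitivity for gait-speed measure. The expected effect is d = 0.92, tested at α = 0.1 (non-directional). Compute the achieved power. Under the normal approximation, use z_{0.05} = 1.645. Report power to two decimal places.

power ≈ 0.95

For two equal groups, power = Φ(d·√(n/2) − z_{α/2}).
d·√(n/2) = 0.92 × √(25/2) = 0.92 × 3.536 = 3.253.
z_β = 3.253 − 1.645 = 1.608.
Power = Φ(1.608) = 0.946.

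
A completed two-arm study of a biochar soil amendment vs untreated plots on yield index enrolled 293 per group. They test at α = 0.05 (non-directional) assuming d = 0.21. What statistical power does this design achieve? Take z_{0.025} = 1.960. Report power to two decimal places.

For two equal groups, power = Φ(d·√(n/2) − z_{α/2}).
d·√(n/2) = 0.21 × √(293/2) = 0.21 × 12.104 = 2.542.
z_β = 2.542 − 1.960 = 0.582.
Power = Φ(0.582) = 0.720.

power ≈ 0.72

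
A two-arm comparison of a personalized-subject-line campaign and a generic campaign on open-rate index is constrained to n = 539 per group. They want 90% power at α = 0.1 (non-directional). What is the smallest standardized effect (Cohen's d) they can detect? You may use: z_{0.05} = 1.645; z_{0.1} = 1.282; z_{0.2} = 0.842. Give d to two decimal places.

For two independent groups of n = 539 each: d_min = (z_{α/2} + z_β)·√(2/n).
z-sum = 1.645 + 1.282 = 2.927.
d_min = 2.927 × √(2/539) = 2.927 × 0.0609 = 0.178.

d_min ≈ 0.18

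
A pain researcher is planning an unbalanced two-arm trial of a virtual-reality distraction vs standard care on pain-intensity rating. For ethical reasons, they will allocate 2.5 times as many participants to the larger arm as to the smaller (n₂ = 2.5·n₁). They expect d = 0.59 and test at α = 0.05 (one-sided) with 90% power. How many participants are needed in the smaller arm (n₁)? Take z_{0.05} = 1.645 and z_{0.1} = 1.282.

n₁ = 35

With allocation ratio k = n₂/n₁ = 2.5, Var(x̄₁−x̄₂) = σ²(1/n₁ + 1/(k·n₁)) = σ²·(k+1)/(k·n₁).
So n₁ = (1 + 1/k)·((z_{α} + z_β)/d)² = 1.400 × (2.927/0.59)².
n₁ = 1.400 × 24.61 = 34.5.
Round up: n₁ = 35, giving n₂ = ⌈2.5 × 35⌉ = ⌈87.5⌉ = 88.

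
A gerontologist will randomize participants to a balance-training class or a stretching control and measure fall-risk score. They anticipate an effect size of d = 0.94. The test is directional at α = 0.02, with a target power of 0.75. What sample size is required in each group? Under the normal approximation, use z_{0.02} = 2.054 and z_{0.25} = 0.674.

For two independent groups with equal n: n = 2·((z_{α} + z_β) / d)².
z_{α} + z_β = 2.054 + 0.674 = 2.728.
n = 2 × (2.728 / 0.94)² = 2 × 2.902² = 2 × 8.42 = 16.8.
Round up to the next whole participant.

n = 17 per group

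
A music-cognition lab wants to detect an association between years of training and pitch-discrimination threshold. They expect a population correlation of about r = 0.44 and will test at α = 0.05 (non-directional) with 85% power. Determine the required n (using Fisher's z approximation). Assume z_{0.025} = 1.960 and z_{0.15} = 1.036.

n = 44

Fisher's z: C = ½·ln((1+r)/(1−r)) = ½·ln(2.5714) = 0.4722.
n = ((z_{α/2} + z_β)/C)² + 3.
(1.960 + 1.036) / 0.4722 = 2.996 / 0.4722 = 6.345.
n = 6.345² + 3 = 40.26 + 3 = 43.3.
Round up.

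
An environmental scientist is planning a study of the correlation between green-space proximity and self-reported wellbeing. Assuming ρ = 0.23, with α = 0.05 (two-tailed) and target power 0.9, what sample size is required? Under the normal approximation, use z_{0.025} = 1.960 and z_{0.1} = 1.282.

n = 195

Fisher's z: C = ½·ln((1+r)/(1−r)) = ½·ln(1.5974) = 0.2342.
n = ((z_{α/2} + z_β)/C)² + 3.
(1.960 + 1.282) / 0.2342 = 3.242 / 0.2342 = 13.843.
n = 13.843² + 3 = 191.63 + 3 = 194.6.
Round up.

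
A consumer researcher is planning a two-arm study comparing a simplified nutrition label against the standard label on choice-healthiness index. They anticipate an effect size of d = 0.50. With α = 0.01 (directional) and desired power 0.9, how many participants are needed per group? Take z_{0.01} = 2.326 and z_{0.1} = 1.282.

n = 105 per group

For two independent groups with equal n: n = 2·((z_{α} + z_β) / d)².
z_{α} + z_β = 2.326 + 1.282 = 3.608.
n = 2 × (3.608 / 0.50)² = 2 × 7.216² = 2 × 52.07 = 104.1.
Round up to the next whole participant.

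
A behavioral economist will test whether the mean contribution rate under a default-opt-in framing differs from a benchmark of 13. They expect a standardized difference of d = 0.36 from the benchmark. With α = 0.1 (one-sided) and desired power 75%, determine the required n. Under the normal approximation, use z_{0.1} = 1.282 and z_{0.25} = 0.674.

For a one-sample test: n = ((z_{α} + z_β) / d)².
z_{α} + z_β = 1.282 + 0.674 = 1.956.
n = (1.956 / 0.36)² = 5.433² = 29.52.
Round up.

n = 30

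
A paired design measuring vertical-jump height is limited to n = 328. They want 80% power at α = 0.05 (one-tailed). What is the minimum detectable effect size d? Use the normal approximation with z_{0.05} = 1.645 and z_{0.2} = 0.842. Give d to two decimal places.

d_min ≈ 0.14

For a single sample (or paired design) of n = 328: d_min = (z_{α} + z_β)/√n.
z-sum = 1.645 + 0.842 = 2.487.
d_min = 2.487 / √328 = 2.487 / 18.111 = 0.137.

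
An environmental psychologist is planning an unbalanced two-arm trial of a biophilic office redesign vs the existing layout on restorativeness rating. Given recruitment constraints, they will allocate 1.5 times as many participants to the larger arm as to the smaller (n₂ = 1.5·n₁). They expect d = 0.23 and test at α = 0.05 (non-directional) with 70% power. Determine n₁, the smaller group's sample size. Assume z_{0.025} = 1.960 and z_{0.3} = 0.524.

With allocation ratio k = n₂/n₁ = 1.5, Var(x̄₁−x̄₂) = σ²(1/n₁ + 1/(k·n₁)) = σ²·(k+1)/(k·n₁).
So n₁ = (1 + 1/k)·((z_{α/2} + z_β)/d)² = 1.667 × (2.484/0.23)².
n₁ = 1.667 × 116.64 = 194.4.
Round up: n₁ = 195, giving n₂ = ⌈1.5 × 195⌉ = ⌈292.5⌉ = 293.

n₁ = 195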